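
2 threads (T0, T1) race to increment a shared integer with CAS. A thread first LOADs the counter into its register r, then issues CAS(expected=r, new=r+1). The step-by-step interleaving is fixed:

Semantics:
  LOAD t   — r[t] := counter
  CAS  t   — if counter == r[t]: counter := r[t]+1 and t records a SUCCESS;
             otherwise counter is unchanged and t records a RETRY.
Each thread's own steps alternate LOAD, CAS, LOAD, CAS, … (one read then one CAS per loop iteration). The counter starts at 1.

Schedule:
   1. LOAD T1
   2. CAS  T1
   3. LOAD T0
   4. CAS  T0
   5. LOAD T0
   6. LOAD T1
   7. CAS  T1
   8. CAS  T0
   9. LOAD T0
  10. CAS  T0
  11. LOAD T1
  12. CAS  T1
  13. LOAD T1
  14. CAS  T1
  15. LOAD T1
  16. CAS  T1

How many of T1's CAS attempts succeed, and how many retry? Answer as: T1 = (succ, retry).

T1 = (5, 0)

1. LOAD T1 → mem=1 r[T1]=1 [LOAD]
2. CAS T1 → mem=2 r[T1]=1 [OK]
3. LOAD T0 → mem=2 r[T0]=2 [LOAD]
4. CAS T0 → mem=3 r[T0]=2 [OK]
5. LOAD T0 → mem=3 r[T0]=3 [LOAD]
6. LOAD T1 → mem=3 r[T1]=3 [LOAD]
7. CAS T1 → mem=4 r[T1]=3 [OK]
8. CAS T0 → mem=4 r[T0]=3 [RETRY]
9. LOAD T0 → mem=4 r[T0]=4 [LOAD]
10. CAS T0 → mem=5 r[T0]=4 [OK]
11. LOAD T1 → mem=5 r[T1]=5 [LOAD]
12. CAS T1 → mem=6 r[T1]=5 [OK]
13. LOAD T1 → mem=6 r[T1]=6 [LOAD]
14. CAS T1 → mem=7 r[T1]=6 [OK]
15. LOAD T1 → mem=7 r[T1]=7 [LOAD]
16. CAS T1 → mem=8 r[T1]=7 [OK]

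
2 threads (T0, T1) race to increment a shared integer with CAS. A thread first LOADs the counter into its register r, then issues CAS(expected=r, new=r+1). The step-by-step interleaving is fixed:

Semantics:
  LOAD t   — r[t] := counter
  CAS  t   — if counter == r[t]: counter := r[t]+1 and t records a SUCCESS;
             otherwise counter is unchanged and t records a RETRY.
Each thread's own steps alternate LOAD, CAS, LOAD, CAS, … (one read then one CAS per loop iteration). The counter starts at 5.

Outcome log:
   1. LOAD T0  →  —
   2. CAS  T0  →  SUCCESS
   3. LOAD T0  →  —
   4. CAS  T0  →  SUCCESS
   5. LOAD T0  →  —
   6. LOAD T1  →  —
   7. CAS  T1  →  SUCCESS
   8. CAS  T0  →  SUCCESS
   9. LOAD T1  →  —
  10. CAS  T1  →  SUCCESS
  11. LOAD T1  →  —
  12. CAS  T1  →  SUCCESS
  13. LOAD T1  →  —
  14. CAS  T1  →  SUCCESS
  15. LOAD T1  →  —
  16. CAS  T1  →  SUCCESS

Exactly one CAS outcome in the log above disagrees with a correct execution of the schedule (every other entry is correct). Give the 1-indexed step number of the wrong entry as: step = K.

step = 8

Re-executing:
1. LOAD T0 → mem=5 r[T0]=5 [LOAD]
2. CAS T0 → mem=6 r[T0]=5 [OK]
3. LOAD T0 → mem=6 r[T0]=6 [LOAD]
4. CAS T0 → mem=7 r[T0]=6 [OK]
5. LOAD T0 → mem=7 r[T0]=7 [LOAD]
6. LOAD T1 → mem=7 r[T1]=7 [LOAD]
7. CAS T1 → mem=8 r[T1]=7 [OK]
8. CAS T0 → mem=8 r[T0]=7 [RETRY]
9. LOAD T1 → mem=8 r[T1]=8 [LOAD]
10. CAS T1 → mem=9 r[T1]=8 [OK]
11. LOAD T1 → mem=9 r[T1]=9 [LOAD]
12. CAS T1 → mem=10 r[T1]=9 [OK]
13. LOAD T1 → mem=10 r[T1]=10 [LOAD]
14. CAS T1 → mem=11 r[T1]=10 [OK]
15. LOAD T1 → mem=11 r[T1]=11 [LOAD]
16. CAS T1 → mem=12 r[T1]=11 [OK]
Log disagrees first at step 8.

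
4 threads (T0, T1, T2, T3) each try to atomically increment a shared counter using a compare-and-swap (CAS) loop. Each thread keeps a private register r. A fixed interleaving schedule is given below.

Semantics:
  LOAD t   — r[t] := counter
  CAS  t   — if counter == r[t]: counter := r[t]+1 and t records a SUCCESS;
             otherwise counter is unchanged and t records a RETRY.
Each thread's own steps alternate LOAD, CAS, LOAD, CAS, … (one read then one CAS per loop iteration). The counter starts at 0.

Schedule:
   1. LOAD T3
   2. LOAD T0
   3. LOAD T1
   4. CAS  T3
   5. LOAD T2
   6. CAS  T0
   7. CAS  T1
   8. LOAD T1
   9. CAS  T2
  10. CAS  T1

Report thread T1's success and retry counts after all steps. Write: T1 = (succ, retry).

T1 = (0, 2)

[1] T3.load  rd  (counter 0, T3.r 0)
[2] T0.load  rd  (counter 0, T0.r 0)
[3] T1.load  rd  (counter 0, T1.r 0)
[4] T3.cas  hit  (counter 1, T3.r 0)
[5] T2.load  rd  (counter 1, T2.r 1)
[6] T0.cas  miss  (counter 1, T0.r 0)
[7] T1.cas  miss  (counter 1, T1.r 0)
[8] T1.load  rd  (counter 1, T1.r 1)
[9] T2.cas  hit  (counter 2, T2.r 1)
[10] T1.cas  miss  (counter 2, T1.r 1)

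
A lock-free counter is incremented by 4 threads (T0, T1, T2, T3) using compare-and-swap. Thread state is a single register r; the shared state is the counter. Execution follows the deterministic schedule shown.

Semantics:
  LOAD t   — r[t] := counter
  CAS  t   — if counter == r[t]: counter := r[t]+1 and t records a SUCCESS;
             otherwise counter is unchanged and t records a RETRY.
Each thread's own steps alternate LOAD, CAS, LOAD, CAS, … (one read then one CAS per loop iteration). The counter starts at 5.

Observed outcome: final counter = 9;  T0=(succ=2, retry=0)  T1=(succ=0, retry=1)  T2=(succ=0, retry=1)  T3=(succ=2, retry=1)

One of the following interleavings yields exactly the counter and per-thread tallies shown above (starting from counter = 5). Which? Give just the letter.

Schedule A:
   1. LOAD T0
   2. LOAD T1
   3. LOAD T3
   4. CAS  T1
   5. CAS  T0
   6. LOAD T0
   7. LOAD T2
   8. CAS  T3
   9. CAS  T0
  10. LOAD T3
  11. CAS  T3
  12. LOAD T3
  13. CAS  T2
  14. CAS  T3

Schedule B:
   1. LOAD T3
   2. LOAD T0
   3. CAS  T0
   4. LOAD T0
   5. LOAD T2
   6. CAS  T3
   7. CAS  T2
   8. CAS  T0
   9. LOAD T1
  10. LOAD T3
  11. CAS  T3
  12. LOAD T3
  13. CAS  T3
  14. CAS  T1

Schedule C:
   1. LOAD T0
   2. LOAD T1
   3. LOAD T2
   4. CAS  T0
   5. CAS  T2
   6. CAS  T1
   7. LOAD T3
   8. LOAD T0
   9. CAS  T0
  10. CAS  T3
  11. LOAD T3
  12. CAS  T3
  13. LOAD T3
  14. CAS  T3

C

Run C:
#1 T0 reads 5
#2 T1 reads 5
#3 T2 reads 5
#4 T0 CAS(5→6) writes; counter now 6
#5 T2 CAS(5→6) fails; counter now 6
#6 T1 CAS(5→6) fails; counter now 6
#7 T3 reads 6
#8 T0 reads 6
#9 T0 CAS(6→7) writes; counter now 7
#10 T3 CAS(6→7) fails; counter now 7
#11 T3 reads 7
#12 T3 CAS(7→8) writes; counter now 8
#13 T3 reads 8
#14 T3 CAS(8→9) writes; counter now 9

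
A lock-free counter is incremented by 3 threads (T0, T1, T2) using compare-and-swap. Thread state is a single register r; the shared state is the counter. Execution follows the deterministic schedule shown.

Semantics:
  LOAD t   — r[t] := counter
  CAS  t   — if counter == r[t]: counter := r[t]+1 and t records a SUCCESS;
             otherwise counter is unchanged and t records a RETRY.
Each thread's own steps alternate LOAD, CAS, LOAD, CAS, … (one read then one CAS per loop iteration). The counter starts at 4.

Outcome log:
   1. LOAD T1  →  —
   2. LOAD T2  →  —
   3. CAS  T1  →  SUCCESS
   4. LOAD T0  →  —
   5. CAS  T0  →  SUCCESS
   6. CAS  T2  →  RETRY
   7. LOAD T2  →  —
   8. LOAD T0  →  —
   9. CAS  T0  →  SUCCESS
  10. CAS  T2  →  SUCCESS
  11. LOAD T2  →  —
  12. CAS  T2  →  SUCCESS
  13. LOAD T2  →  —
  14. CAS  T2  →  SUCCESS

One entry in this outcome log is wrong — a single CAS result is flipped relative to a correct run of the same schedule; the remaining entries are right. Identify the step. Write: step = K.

step = 10

Correct run:
1. LOAD T1 → mem=4 r[T1]=4 [LOAD]
2. LOAD T2 → mem=4 r[T2]=4 [LOAD]
3. CAS T1 → mem=5 r[T1]=4 [OK]
4. LOAD T0 → mem=5 r[T0]=5 [LOAD]
5. CAS T0 → mem=6 r[T0]=5 [OK]
6. CAS T2 → mem=6 r[T2]=4 [RETRY]
7. LOAD T2 → mem=6 r[T2]=6 [LOAD]
8. LOAD T0 → mem=6 r[T0]=6 [LOAD]
9. CAS T0 → mem=7 r[T0]=6 [OK]
10. CAS T2 → mem=7 r[T2]=6 [RETRY]
11. LOAD T2 → mem=7 r[T2]=7 [LOAD]
12. CAS T2 → mem=8 r[T2]=7 [OK]
13. LOAD T2 → mem=8 r[T2]=8 [LOAD]
14. CAS T2 → mem=9 r[T2]=8 [OK]
Log disagrees first at step 10.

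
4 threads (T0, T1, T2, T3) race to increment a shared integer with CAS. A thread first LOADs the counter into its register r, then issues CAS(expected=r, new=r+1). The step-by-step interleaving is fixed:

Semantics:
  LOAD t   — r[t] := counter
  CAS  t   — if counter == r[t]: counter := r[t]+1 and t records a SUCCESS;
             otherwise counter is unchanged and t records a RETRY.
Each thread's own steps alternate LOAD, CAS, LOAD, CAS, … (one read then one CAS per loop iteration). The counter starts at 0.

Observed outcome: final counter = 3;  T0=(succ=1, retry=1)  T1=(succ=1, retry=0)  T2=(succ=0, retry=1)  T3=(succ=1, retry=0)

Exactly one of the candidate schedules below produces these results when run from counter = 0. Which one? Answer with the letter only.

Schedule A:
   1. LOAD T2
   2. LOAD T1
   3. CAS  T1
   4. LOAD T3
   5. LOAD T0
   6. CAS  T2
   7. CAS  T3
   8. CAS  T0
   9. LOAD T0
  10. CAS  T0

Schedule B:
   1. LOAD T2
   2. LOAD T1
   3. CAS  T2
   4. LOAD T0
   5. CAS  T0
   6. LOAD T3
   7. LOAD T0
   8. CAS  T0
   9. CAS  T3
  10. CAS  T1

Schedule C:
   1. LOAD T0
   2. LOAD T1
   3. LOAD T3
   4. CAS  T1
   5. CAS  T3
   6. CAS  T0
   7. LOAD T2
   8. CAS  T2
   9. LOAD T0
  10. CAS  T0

A

Simulating candidate A:
T2 LOAD — after: cnt=0, r=0 — load
T1 LOAD — after: cnt=0, r=0 — load
T1 CAS — after: cnt=1, r=0 — ok
T3 LOAD — after: cnt=1, r=1 — load
T0 LOAD — after: cnt=1, r=1 — load
T2 CAS — after: cnt=1, r=0 — retry
T3 CAS — after: cnt=2, r=1 — ok
T0 CAS — after: cnt=2, r=1 — retry
T0 LOAD — after: cnt=2, r=2 — load
T0 CAS — after: cnt=3, r=2 — ok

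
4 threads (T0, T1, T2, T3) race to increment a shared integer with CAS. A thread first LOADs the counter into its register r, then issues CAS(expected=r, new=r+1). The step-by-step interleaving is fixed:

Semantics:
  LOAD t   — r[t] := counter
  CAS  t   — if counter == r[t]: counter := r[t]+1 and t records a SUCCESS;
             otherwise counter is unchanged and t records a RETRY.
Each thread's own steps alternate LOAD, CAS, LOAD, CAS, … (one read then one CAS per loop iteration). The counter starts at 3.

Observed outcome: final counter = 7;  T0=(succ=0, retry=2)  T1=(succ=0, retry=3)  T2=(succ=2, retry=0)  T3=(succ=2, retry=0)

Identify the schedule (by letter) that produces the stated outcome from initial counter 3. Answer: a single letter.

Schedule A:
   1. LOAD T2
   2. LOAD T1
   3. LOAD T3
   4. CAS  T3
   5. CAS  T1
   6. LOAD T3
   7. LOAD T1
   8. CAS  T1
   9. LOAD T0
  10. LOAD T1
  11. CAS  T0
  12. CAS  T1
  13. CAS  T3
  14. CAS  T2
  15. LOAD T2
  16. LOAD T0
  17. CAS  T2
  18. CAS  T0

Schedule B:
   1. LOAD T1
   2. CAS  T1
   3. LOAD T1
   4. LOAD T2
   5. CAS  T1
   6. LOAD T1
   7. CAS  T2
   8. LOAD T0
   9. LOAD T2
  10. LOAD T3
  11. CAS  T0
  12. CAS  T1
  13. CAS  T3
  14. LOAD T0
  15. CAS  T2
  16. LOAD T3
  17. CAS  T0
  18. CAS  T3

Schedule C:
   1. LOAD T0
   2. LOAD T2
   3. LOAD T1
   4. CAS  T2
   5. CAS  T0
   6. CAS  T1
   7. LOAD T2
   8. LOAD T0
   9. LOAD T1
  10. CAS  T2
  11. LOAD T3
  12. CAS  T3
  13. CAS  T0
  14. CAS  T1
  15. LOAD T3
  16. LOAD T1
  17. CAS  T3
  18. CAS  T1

C

Simulating candidate C:
1. LOAD T0 → mem=3 r[T0]=3 [LOAD]
2. LOAD T2 → mem=3 r[T2]=3 [LOAD]
3. LOAD T1 → mem=3 r[T1]=3 [LOAD]
4. CAS T2 → mem=4 r[T2]=3 [OK]
5. CAS T0 → mem=4 r[T0]=3 [RETRY]
6. CAS T1 → mem=4 r[T1]=3 [RETRY]
7. LOAD T2 → mem=4 r[T2]=4 [LOAD]
8. LOAD T0 → mem=4 r[T0]=4 [LOAD]
9. LOAD T1 → mem=4 r[T1]=4 [LOAD]
10. CAS T2 → mem=5 r[T2]=4 [OK]
11. LOAD T3 → mem=5 r[T3]=5 [LOAD]
12. CAS T3 → mem=6 r[T3]=5 [OK]
13. CAS T0 → mem=6 r[T0]=4 [RETRY]
14. CAS T1 → mem=6 r[T1]=4 [RETRY]
15. LOAD T3 → mem=6 r[T3]=6 [LOAD]
16. LOAD T1 → mem=6 r[T1]=6 [LOAD]
17. CAS T3 → mem=7 r[T3]=6 [OK]
18. CAS T1 → mem=7 r[T1]=6 [RETRY]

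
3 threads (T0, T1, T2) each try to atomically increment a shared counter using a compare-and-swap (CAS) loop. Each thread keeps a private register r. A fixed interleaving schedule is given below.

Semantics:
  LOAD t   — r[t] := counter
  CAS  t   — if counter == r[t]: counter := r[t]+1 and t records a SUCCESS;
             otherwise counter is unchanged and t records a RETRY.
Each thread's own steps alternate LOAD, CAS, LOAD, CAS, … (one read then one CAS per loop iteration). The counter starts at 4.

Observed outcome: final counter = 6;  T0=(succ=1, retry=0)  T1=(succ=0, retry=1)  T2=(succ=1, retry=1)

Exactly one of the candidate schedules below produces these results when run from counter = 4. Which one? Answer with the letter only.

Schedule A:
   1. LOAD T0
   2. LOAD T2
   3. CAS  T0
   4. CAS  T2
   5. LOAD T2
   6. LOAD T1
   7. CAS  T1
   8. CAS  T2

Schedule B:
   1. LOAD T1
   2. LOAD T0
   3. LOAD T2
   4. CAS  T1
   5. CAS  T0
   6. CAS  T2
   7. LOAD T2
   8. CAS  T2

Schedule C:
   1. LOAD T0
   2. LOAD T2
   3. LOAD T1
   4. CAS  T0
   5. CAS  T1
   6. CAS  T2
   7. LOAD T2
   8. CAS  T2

Tracing schedule C:
1. LOAD T0 → mem=4 r[T0]=4 [LOAD]
2. LOAD T2 → mem=4 r[T2]=4 [LOAD]
3. LOAD T1 → mem=4 r[T1]=4 [LOAD]
4. CAS T0 → mem=5 r[T0]=4 [OK]
5. CAS T1 → mem=5 r[T1]=4 [RETRY]
6. CAS T2 → mem=5 r[T2]=4 [RETRY]
7. LOAD T2 → mem=5 r[T2]=5 [LOAD]
8. CAS T2 → mem=6 r[T2]=5 [OK]

C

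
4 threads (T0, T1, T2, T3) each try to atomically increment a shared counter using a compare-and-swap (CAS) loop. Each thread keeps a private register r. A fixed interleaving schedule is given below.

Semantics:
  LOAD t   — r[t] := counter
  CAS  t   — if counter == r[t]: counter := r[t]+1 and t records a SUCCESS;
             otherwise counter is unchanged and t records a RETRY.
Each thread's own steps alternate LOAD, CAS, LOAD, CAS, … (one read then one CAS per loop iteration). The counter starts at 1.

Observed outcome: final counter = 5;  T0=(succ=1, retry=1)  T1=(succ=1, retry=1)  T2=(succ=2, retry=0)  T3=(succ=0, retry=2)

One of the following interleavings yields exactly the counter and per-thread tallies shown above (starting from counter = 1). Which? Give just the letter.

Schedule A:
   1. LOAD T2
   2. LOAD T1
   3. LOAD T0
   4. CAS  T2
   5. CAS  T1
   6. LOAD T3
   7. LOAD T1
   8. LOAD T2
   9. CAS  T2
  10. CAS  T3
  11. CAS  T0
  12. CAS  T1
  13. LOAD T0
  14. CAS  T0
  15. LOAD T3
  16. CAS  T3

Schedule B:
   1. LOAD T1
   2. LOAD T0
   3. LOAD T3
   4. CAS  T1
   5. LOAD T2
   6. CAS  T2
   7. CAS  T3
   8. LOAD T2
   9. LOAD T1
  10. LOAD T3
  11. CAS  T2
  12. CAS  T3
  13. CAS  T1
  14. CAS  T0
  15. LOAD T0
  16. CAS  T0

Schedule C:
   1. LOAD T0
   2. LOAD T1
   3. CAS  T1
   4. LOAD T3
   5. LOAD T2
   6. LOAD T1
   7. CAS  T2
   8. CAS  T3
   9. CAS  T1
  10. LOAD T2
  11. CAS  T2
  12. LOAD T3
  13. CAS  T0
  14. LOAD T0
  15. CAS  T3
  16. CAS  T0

Tracing schedule B:
   1) LOAD T1:  M=1  r_T1=1
   2) LOAD T0:  M=1  r_T0=1
   3) LOAD T3:  M=1  r_T3=1
   4) CAS  T1:  M=2  r_T1=1 ✓
   5) LOAD T2:  M=2  r_T2=2
   6) CAS  T2:  M=3  r_T2=2 ✓
   7) CAS  T3:  M=3  r_T3=1 ✗
   8) LOAD T2:  M=3  r_T2=3
   9) LOAD T1:  M=3  r_T1=3
  10) LOAD T3:  M=3  r_T3=3
  11) CAS  T2:  M=4  r_T2=3 ✓
  12) CAS  T3:  M=4  r_T3=3 ✗
  13) CAS  T1:  M=4  r_T1=3 ✗
  14) CAS  T0:  M=4  r_T0=1 ✗
  15) LOAD T0:  M=4  r_T0=4
  16) CAS  T0:  M=5  r_T0=4 ✓

B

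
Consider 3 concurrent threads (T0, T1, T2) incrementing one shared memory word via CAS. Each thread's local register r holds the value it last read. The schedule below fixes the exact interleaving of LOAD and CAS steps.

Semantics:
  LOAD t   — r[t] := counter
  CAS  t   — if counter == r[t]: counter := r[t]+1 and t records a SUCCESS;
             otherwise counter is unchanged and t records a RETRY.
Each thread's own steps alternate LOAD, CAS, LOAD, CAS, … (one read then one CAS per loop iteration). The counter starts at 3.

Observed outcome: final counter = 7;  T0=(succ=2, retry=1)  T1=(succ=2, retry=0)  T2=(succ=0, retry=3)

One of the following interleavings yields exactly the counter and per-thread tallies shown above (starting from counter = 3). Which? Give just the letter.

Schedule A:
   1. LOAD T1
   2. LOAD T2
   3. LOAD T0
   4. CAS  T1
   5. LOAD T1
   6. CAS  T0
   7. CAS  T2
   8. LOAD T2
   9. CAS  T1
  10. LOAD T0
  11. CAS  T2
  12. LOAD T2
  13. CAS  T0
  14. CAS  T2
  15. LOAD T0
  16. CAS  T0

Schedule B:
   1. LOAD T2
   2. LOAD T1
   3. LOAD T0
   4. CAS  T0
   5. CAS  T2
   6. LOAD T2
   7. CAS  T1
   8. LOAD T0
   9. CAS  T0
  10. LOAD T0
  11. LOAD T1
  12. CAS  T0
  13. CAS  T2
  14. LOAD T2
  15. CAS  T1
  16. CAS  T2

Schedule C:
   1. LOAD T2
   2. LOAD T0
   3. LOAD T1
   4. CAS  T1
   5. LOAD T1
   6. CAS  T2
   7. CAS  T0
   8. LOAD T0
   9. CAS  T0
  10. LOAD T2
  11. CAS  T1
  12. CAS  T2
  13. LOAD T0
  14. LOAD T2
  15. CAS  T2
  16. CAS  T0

A

Tracing schedule A:
   1) LOAD T1:  M=3  r_T1=3
   2) LOAD T2:  M=3  r_T2=3
   3) LOAD T0:  M=3  r_T0=3
   4) CAS  T1:  M=4  r_T1=3 ✓
   5) LOAD T1:  M=4  r_T1=4
   6) CAS  T0:  M=4  r_T0=3 ✗
   7) CAS  T2:  M=4  r_T2=3 ✗
   8) LOAD T2:  M=4  r_T2=4
   9) CAS  T1:  M=5  r_T1=4 ✓
  10) LOAD T0:  M=5  r_T0=5
  11) CAS  T2:  M=5  r_T2=4 ✗
  12) LOAD T2:  M=5  r_T2=5
  13) CAS  T0:  M=6  r_T0=5 ✓
  14) CAS  T2:  M=6  r_T2=5 ✗
  15) LOAD T0:  M=6  r_T0=6
  16) CAS  T0:  M=7  r_T0=6 ✓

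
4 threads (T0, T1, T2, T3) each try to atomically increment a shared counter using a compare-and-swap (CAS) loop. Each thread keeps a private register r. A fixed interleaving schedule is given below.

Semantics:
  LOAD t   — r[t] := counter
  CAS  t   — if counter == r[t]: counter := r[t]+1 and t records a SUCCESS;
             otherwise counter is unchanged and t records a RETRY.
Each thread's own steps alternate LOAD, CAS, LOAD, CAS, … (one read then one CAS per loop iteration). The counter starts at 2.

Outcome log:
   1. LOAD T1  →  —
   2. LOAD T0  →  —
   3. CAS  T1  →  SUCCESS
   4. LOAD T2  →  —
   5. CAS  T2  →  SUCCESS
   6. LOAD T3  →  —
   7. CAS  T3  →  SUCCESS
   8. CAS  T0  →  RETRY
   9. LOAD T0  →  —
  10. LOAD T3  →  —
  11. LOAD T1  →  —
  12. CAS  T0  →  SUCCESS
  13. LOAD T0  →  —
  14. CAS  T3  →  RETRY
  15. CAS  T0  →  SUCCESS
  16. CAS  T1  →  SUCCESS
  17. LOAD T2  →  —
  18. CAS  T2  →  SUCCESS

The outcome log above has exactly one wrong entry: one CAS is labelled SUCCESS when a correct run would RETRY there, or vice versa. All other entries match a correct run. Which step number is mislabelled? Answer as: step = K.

Correct run:
T1 LOAD — after: cnt=2, r=2 — load
T0 LOAD — after: cnt=2, r=2 — load
T1 CAS — after: cnt=3, r=2 — ok
T2 LOAD — after: cnt=3, r=3 — load
T2 CAS — after: cnt=4, r=3 — ok
T3 LOAD — after: cnt=4, r=4 — load
T3 CAS — after: cnt=5, r=4 — ok
T0 CAS — after: cnt=5, r=2 — retry
T0 LOAD — after: cnt=5, r=5 — load
T3 LOAD — after: cnt=5, r=5 — load
T1 LOAD — after: cnt=5, r=5 — load
T0 CAS — after: cnt=6, r=5 — ok
T0 LOAD — after: cnt=6, r=6 — load
T3 CAS — after: cnt=6, r=5 — retry
T0 CAS — after: cnt=7, r=6 — ok
T1 CAS — after: cnt=7, r=5 — retry
T2 LOAD — after: cnt=7, r=7 — load
T2 CAS — after: cnt=8, r=7 — ok
Log disagrees first at step 16.

step = 16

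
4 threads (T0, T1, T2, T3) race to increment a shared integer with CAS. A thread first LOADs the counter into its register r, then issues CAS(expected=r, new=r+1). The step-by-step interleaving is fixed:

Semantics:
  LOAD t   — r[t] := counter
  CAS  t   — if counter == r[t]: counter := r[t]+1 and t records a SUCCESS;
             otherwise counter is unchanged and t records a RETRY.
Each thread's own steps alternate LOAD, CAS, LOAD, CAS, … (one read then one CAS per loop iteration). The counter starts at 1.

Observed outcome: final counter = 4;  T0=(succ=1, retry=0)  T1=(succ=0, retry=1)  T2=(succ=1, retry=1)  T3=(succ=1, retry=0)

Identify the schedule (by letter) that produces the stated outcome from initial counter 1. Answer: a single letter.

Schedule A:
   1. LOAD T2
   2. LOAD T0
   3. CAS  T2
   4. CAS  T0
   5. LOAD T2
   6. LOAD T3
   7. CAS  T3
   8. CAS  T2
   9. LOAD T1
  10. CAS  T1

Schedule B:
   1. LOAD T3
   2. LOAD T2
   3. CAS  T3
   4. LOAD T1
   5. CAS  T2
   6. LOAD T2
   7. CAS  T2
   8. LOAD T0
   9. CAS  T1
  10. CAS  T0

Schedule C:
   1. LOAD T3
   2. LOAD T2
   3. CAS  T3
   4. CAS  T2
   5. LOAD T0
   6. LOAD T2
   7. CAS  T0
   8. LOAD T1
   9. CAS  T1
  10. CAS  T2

B

Simulating candidate B:
1. LOAD T3 → mem=1 r[T3]=1 [LOAD]
2. LOAD T2 → mem=1 r[T2]=1 [LOAD]
3. CAS T3 → mem=2 r[T3]=1 [OK]
4. LOAD T1 → mem=2 r[T1]=2 [LOAD]
5. CAS T2 → mem=2 r[T2]=1 [RETRY]
6. LOAD T2 → mem=2 r[T2]=2 [LOAD]
7. CAS T2 → mem=3 r[T2]=2 [OK]
8. LOAD T0 → mem=3 r[T0]=3 [LOAD]
9. CAS T1 → mem=3 r[T1]=2 [RETRY]
10. CAS T0 → mem=4 r[T0]=3 [OK]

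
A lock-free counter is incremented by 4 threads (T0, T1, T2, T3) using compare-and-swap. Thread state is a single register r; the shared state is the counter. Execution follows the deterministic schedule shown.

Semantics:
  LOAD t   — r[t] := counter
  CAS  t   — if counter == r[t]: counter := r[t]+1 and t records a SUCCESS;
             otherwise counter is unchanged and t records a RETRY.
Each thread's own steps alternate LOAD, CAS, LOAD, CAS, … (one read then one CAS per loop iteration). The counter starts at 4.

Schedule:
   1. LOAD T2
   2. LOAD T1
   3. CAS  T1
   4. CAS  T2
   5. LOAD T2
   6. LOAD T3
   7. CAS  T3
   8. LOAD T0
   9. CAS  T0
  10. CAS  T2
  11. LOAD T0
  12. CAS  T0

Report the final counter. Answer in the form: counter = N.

T2 LOAD — after: cnt=4, r=4 — load
T1 LOAD — after: cnt=4, r=4 — load
T1 CAS — after: cnt=5, r=4 — ok
T2 CAS — after: cnt=5, r=4 — retry
T2 LOAD — after: cnt=5, r=5 — load
T3 LOAD — after: cnt=5, r=5 — load
T3 CAS — after: cnt=6, r=5 — ok
T0 LOAD — after: cnt=6, r=6 — load
T0 CAS — after: cnt=7, r=6 — ok
T2 CAS — after: cnt=7, r=5 — retry
T0 LOAD — after: cnt=7, r=7 — load
T0 CAS — after: cnt=8, r=7 — ok

counter = 8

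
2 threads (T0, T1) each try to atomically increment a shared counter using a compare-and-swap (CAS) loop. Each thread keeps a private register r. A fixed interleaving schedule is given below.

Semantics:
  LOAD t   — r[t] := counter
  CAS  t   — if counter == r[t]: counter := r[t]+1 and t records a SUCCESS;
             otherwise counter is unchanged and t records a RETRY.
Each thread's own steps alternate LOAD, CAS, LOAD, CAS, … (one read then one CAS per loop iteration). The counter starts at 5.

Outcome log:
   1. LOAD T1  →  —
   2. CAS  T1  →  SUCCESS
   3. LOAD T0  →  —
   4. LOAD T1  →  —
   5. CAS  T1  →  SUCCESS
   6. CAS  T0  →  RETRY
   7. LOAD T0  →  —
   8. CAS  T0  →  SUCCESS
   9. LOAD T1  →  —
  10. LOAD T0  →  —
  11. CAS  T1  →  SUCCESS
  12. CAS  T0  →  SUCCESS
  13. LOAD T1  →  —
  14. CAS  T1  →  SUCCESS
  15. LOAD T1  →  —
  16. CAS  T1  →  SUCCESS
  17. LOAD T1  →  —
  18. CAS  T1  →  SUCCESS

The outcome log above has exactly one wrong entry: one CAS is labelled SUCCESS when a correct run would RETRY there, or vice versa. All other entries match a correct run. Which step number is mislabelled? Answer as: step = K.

step = 12

Correct run:
[1] T1.load  rd  (counter 5, T1.r 5)
[2] T1.cas  hit  (counter 6, T1.r 5)
[3] T0.load  rd  (counter 6, T0.r 6)
[4] T1.load  rd  (counter 6, T1.r 6)
[5] T1.cas  hit  (counter 7, T1.r 6)
[6] T0.cas  miss  (counter 7, T0.r 6)
[7] T0.load  rd  (counter 7, T0.r 7)
[8] T0.cas  hit  (counter 8, T0.r 7)
[9] T1.load  rd  (counter 8, T1.r 8)
[10] T0.load  rd  (counter 8, T0.r 8)
[11] T1.cas  hit  (counter 9, T1.r 8)
[12] T0.cas  miss  (counter 9, T0.r 8)
[13] T1.load  rd  (counter 9, T1.r 9)
[14] T1.cas  hit  (counter 10, T1.r 9)
[15] T1.load  rd  (counter 10, T1.r 10)
[16] T1.cas  hit  (counter 11, T1.r 10)
[17] T1.load  rd  (counter 11, T1.r 11)
[18] T1.cas  hit  (counter 12, T1.r 11)
Log disagrees first at step 12.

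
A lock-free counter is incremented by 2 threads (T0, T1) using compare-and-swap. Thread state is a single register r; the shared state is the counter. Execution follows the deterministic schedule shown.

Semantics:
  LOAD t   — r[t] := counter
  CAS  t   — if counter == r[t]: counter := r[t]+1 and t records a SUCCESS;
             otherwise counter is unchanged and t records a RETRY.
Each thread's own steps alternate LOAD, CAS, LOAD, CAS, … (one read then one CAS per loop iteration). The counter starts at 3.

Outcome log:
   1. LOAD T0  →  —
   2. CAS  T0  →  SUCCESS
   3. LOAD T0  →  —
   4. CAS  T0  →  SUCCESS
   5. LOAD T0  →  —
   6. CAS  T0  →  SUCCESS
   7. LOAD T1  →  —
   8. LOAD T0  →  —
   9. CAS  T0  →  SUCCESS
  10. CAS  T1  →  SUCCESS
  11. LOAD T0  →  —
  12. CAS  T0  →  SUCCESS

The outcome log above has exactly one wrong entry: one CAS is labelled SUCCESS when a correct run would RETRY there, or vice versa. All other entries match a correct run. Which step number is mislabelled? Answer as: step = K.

Correct run:
step 1: T0 LOAD ⇒ load; ctr=3 reg=3
step 2: T0 CAS ⇒ ok; ctr=4 reg=3
step 3: T0 LOAD ⇒ load; ctr=4 reg=4
step 4: T0 CAS ⇒ ok; ctr=5 reg=4
step 5: T0 LOAD ⇒ load; ctr=5 reg=5
step 6: T0 CAS ⇒ ok; ctr=6 reg=5
step 7: T1 LOAD ⇒ load; ctr=6 reg=6
step 8: T0 LOAD ⇒ load; ctr=6 reg=6
step 9: T0 CAS ⇒ ok; ctr=7 reg=6
step 10: T1 CAS ⇒ retry; ctr=7 reg=6
step 11: T0 LOAD ⇒ load; ctr=7 reg=7
step 12: T0 CAS ⇒ ok; ctr=8 reg=7
Flip is step 10.

step = 10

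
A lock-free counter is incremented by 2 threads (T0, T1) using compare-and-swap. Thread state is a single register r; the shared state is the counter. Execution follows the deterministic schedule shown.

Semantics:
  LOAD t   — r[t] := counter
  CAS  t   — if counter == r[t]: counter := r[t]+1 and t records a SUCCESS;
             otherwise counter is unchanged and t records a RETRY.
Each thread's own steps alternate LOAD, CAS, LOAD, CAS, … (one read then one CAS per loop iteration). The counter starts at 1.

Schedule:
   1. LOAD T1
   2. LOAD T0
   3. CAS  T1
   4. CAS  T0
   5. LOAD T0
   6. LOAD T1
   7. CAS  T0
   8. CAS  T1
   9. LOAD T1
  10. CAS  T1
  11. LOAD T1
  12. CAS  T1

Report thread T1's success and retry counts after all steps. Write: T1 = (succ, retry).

T1 = (3, 1)

   1) LOAD T1:  M=1  r_T1=1
   2) LOAD T0:  M=1  r_T0=1
   3) CAS  T1:  M=2  r_T1=1 ✓
   4) CAS  T0:  M=2  r_T0=1 ✗
   5) LOAD T0:  M=2  r_T0=2
   6) LOAD T1:  M=2  r_T1=2
   7) CAS  T0:  M=3  r_T0=2 ✓
   8) CAS  T1:  M=3  r_T1=2 ✗
   9) LOAD T1:  M=3  r_T1=3
  10) CAS  T1:  M=4  r_T1=3 ✓
  11) LOAD T1:  M=4  r_T1=4
  12) CAS  T1:  M=5  r_T1=4 ✓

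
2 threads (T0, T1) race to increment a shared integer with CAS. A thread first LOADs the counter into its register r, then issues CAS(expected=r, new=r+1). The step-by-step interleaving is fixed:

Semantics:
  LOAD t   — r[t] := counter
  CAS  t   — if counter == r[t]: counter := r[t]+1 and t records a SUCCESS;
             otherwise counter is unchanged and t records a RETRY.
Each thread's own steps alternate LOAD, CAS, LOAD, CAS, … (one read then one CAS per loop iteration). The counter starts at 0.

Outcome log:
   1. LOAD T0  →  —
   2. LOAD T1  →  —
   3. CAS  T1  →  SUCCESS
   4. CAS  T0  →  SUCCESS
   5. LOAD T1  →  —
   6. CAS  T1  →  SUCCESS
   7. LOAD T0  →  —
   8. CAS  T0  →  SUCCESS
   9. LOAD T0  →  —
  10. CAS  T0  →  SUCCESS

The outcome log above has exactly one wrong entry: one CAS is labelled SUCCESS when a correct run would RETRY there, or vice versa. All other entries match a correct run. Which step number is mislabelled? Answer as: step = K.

Reference trace:
#1 T0 reads 0
#2 T1 reads 0
#3 T1 CAS(0→1) writes; counter now 1
#4 T0 CAS(0→1) fails; counter now 1
#5 T1 reads 1
#6 T1 CAS(1→2) writes; counter now 2
#7 T0 reads 2
#8 T0 CAS(2→3) writes; counter now 3
#9 T0 reads 3
#10 T0 CAS(3→4) writes; counter now 4
Log disagrees first at step 4.

step = 4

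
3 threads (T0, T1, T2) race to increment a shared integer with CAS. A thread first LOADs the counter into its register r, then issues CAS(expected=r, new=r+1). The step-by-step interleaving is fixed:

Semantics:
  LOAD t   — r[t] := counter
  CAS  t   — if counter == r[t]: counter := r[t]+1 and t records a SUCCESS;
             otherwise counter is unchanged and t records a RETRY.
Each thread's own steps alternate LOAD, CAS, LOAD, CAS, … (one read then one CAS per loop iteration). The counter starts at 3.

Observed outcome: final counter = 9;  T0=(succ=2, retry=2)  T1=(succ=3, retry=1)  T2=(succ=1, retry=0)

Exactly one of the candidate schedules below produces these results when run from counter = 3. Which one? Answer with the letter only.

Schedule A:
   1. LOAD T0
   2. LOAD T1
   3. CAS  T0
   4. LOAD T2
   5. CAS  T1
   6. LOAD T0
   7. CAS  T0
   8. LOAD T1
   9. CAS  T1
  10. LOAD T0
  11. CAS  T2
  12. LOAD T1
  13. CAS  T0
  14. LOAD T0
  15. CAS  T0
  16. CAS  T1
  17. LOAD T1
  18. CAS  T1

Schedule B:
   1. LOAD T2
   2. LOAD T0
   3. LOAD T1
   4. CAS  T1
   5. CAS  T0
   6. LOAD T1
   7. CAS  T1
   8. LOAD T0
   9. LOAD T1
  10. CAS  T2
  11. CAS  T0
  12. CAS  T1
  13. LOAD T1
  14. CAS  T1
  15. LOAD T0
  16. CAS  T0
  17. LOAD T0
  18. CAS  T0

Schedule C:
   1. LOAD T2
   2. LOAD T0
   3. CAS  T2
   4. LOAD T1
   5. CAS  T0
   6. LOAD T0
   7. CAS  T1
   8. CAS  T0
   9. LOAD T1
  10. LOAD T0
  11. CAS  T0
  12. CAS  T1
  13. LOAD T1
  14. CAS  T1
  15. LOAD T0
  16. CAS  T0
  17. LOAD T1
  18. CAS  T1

Tracing schedule C:
T2 LOAD — after: cnt=3, r=3 — load
T0 LOAD — after: cnt=3, r=3 — load
T2 CAS — after: cnt=4, r=3 — ok
T1 LOAD — after: cnt=4, r=4 — load
T0 CAS — after: cnt=4, r=3 — retry
T0 LOAD — after: cnt=4, r=4 — load
T1 CAS — after: cnt=5, r=4 — ok
T0 CAS — after: cnt=5, r=4 — retry
T1 LOAD — after: cnt=5, r=5 — load
T0 LOAD — after: cnt=5, r=5 — load
T0 CAS — after: cnt=6, r=5 — ok
T1 CAS — after: cnt=6, r=5 — retry
T1 LOAD — after: cnt=6, r=6 — load
T1 CAS — after: cnt=7, r=6 — ok
T0 LOAD — after: cnt=7, r=7 — load
T0 CAS — after: cnt=8, r=7 — ok
T1 LOAD — after: cnt=8, r=8 — load
T1 CAS — after: cnt=9, r=8 — ok

C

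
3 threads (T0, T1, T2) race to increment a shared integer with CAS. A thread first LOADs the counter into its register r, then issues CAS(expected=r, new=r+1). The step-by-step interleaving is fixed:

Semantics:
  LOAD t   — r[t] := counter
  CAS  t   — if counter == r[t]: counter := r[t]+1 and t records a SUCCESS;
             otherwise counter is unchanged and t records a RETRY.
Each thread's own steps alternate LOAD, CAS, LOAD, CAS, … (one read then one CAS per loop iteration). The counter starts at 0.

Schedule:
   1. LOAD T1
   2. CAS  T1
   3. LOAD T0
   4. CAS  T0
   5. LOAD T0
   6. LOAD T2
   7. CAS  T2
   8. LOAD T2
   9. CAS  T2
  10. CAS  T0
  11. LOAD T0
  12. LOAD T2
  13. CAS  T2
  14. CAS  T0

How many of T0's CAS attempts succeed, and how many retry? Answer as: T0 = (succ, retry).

T0 = (1, 2)

step 1: T1 LOAD ⇒ load; ctr=0 reg=0
step 2: T1 CAS ⇒ ok; ctr=1 reg=0
step 3: T0 LOAD ⇒ load; ctr=1 reg=1
step 4: T0 CAS ⇒ ok; ctr=2 reg=1
step 5: T0 LOAD ⇒ load; ctr=2 reg=2
step 6: T2 LOAD ⇒ load; ctr=2 reg=2
step 7: T2 CAS ⇒ ok; ctr=3 reg=2
step 8: T2 LOAD ⇒ load; ctr=3 reg=3
step 9: T2 CAS ⇒ ok; ctr=4 reg=3
step 10: T0 CAS ⇒ retry; ctr=4 reg=2
step 11: T0 LOAD ⇒ load; ctr=4 reg=4
step 12: T2 LOAD ⇒ load; ctr=4 reg=4
step 13: T2 CAS ⇒ ok; ctr=5 reg=4
step 14: T0 CAS ⇒ retry; ctr=5 reg=4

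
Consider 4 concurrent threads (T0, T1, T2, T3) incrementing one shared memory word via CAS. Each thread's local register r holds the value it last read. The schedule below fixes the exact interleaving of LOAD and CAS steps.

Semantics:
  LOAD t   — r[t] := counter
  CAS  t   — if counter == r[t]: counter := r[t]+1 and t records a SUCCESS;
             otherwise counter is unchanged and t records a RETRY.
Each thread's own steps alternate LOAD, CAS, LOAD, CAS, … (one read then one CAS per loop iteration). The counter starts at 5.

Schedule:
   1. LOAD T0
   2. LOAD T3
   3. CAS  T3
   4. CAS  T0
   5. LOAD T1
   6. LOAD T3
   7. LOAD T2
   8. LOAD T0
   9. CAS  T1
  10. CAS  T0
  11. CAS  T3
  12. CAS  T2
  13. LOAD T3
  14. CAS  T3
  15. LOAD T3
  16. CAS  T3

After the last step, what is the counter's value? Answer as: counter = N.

counter = 9

1. LOAD T0 → mem=5 r[T0]=5 [LOAD]
2. LOAD T3 → mem=5 r[T3]=5 [LOAD]
3. CAS T3 → mem=6 r[T3]=5 [OK]
4. CAS T0 → mem=6 r[T0]=5 [RETRY]
5. LOAD T1 → mem=6 r[T1]=6 [LOAD]
6. LOAD T3 → mem=6 r[T3]=6 [LOAD]
7. LOAD T2 → mem=6 r[T2]=6 [LOAD]
8. LOAD T0 → mem=6 r[T0]=6 [LOAD]
9. CAS T1 → mem=7 r[T1]=6 [OK]
10. CAS T0 → mem=7 r[T0]=6 [RETRY]
11. CAS T3 → mem=7 r[T3]=6 [RETRY]
12. CAS T2 → mem=7 r[T2]=6 [RETRY]
13. LOAD T3 → mem=7 r[T3]=7 [LOAD]
14. CAS T3 → mem=8 r[T3]=7 [OK]
15. LOAD T3 → mem=8 r[T3]=8 [LOAD]
16. CAS T3 → mem=9 r[T3]=8 [OK]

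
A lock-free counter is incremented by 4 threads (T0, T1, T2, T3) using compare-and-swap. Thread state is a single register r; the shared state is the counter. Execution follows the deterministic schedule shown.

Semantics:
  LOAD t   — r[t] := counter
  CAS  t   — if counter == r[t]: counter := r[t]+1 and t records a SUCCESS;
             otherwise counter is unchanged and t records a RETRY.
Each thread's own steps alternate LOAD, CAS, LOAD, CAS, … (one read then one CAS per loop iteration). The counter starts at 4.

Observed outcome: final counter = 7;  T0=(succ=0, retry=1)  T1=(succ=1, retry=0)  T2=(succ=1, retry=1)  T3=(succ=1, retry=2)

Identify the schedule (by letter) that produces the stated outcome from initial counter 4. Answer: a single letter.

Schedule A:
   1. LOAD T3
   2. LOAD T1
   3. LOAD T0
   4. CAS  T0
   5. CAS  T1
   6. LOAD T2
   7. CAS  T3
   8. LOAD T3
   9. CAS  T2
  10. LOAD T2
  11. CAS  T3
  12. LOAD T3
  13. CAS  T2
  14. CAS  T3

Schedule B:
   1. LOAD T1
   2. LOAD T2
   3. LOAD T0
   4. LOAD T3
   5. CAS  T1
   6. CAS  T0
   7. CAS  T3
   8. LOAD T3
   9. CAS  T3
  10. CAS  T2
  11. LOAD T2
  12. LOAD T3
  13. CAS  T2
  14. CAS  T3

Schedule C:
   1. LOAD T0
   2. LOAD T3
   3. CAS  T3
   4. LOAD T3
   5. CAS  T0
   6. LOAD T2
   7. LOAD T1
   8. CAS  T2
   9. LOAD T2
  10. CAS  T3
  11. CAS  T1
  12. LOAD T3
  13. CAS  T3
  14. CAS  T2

Run B:
   1) LOAD T1:  M=4  r_T1=4
   2) LOAD T2:  M=4  r_T2=4
   3) LOAD T0:  M=4  r_T0=4
   4) LOAD T3:  M=4  r_T3=4
   5) CAS  T1:  M=5  r_T1=4 ✓
   6) CAS  T0:  M=5  r_T0=4 ✗
   7) CAS  T3:  M=5  r_T3=4 ✗
   8) LOAD T3:  M=5  r_T3=5
   9) CAS  T3:  M=6  r_T3=5 ✓
  10) CAS  T2:  M=6  r_T2=4 ✗
  11) LOAD T2:  M=6  r_T2=6
  12) LOAD T3:  M=6  r_T3=6
  13) CAS  T2:  M=7  r_T2=6 ✓
  14) CAS  T3:  M=7  r_T3=6 ✗

B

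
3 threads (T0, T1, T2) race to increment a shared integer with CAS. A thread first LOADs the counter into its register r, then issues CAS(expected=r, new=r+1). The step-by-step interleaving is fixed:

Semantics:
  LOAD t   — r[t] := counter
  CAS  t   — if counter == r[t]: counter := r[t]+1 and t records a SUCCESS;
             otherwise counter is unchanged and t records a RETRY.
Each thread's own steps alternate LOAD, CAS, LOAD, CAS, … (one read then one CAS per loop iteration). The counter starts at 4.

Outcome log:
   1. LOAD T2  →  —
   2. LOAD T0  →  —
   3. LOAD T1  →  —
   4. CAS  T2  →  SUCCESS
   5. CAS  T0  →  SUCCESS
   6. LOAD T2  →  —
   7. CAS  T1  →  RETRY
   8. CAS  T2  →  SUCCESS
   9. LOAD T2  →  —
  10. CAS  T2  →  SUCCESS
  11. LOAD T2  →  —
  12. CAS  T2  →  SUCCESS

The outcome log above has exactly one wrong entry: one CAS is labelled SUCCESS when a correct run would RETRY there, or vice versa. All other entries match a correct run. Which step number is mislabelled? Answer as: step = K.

Correct run:
#1 T2 reads 4
#2 T0 reads 4
#3 T1 reads 4
#4 T2 CAS(4→5) writes; counter now 5
#5 T0 CAS(4→5) fails; counter now 5
#6 T2 reads 5
#7 T1 CAS(4→5) fails; counter now 5
#8 T2 CAS(5→6) writes; counter now 6
#9 T2 reads 6
#10 T2 CAS(6→7) writes; counter now 7
#11 T2 reads 7
#12 T2 CAS(7→8) writes; counter now 8
Mismatch at 5.

step = 5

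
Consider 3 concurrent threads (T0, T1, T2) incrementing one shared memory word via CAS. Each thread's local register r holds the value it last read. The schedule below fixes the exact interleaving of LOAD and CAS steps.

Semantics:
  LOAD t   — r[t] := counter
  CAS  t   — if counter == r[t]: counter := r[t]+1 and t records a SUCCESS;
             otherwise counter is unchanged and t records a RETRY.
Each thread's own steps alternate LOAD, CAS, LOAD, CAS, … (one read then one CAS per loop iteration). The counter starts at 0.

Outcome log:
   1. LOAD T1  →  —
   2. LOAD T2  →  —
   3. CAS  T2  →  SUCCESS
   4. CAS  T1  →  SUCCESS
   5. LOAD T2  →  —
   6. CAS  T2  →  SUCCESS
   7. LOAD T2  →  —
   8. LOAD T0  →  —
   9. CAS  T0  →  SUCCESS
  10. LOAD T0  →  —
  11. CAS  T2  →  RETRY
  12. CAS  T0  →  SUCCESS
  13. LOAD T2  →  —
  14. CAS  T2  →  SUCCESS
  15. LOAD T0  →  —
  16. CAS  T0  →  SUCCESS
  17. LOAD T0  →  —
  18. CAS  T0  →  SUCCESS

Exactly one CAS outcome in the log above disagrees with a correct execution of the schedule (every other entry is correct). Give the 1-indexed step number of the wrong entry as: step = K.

Correct run:
[1] T1.load  rd  (counter 0, T1.r 0)
[2] T2.load  rd  (counter 0, T2.r 0)
[3] T2.cas  hit  (counter 1, T2.r 0)
[4] T1.cas  miss  (counter 1, T1.r 0)
[5] T2.load  rd  (counter 1, T2.r 1)
[6] T2.cas  hit  (counter 2, T2.r 1)
[7] T2.load  rd  (counter 2, T2.r 2)
[8] T0.load  rd  (counter 2, T0.r 2)
[9] T0.cas  hit  (counter 3, T0.r 2)
[10] T0.load  rd  (counter 3, T0.r 3)
[11] T2.cas  miss  (counter 3, T2.r 2)
[12] T0.cas  hit  (counter 4, T0.r 3)
[13] T2.load  rd  (counter 4, T2.r 4)
[14] T2.cas  hit  (counter 5, T2.r 4)
[15] T0.load  rd  (counter 5, T0.r 5)
[16] T0.cas  hit  (counter 6, T0.r 5)
[17] T0.load  rd  (counter 6, T0.r 6)
[18] T0.cas  hit  (counter 7, T0.r 6)
Mismatch at 4.

step = 4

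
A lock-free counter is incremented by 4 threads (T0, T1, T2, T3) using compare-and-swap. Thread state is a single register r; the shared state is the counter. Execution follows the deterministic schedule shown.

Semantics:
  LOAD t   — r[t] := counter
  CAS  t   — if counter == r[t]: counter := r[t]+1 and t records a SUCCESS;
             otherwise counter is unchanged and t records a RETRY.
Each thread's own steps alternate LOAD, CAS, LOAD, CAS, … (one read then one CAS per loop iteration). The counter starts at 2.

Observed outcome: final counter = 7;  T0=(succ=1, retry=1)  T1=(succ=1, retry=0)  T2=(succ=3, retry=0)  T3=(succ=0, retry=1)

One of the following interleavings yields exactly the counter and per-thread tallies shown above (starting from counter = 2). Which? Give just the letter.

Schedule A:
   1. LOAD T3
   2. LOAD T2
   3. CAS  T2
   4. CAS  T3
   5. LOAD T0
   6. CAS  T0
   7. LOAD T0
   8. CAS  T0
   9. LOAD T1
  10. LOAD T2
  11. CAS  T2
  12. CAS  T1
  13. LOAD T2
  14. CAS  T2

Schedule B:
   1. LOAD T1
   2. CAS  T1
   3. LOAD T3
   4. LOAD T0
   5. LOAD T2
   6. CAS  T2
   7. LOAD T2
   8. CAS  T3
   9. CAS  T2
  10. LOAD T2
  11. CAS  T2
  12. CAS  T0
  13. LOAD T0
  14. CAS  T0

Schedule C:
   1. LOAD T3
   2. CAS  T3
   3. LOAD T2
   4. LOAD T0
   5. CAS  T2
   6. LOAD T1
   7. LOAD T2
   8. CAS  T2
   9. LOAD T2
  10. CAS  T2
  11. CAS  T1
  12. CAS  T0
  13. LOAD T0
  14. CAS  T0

Simulating candidate B:
   1) LOAD T1:  M=2  r_T1=2
   2) CAS  T1:  M=3  r_T1=2 ✓
   3) LOAD T3:  M=3  r_T3=3
   4) LOAD T0:  M=3  r_T0=3
   5) LOAD T2:  M=3  r_T2=3
   6) CAS  T2:  M=4  r_T2=3 ✓
   7) LOAD T2:  M=4  r_T2=4
   8) CAS  T3:  M=4  r_T3=3 ✗
   9) CAS  T2:  M=5  r_T2=4 ✓
  10) LOAD T2:  M=5  r_T2=5
  11) CAS  T2:  M=6  r_T2=5 ✓
  12) CAS  T0:  M=6  r_T0=3 ✗
  13) LOAD T0:  M=6  r_T0=6
  14) CAS  T0:  M=7  r_T0=6 ✓

B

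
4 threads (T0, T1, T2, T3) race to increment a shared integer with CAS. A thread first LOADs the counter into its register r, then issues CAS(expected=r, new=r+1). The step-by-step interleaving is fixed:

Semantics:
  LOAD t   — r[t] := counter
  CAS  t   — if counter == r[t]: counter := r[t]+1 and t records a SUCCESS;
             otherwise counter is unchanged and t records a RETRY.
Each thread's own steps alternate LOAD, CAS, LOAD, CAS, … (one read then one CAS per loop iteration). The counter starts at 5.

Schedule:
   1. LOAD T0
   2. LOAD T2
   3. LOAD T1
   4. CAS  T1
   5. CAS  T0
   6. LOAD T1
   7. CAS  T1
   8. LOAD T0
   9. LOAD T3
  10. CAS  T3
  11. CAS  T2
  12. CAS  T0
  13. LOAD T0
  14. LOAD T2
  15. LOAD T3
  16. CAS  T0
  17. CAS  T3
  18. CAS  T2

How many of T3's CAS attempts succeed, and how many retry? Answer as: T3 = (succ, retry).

T0 LOAD — after: cnt=5, r=5 — load
T2 LOAD — after: cnt=5, r=5 — load
T1 LOAD — after: cnt=5, r=5 — load
T1 CAS — after: cnt=6, r=5 — ok
T0 CAS — after: cnt=6, r=5 — retry
T1 LOAD — after: cnt=6, r=6 — load
T1 CAS — after: cnt=7, r=6 — ok
T0 LOAD — after: cnt=7, r=7 — load
T3 LOAD — after: cnt=7, r=7 — load
T3 CAS — after: cnt=8, r=7 — ok
T2 CAS — after: cnt=8, r=5 — retry
T0 CAS — after: cnt=8, r=7 — retry
T0 LOAD — after: cnt=8, r=8 — load
T2 LOAD — after: cnt=8, r=8 — load
T3 LOAD — after: cnt=8, r=8 — load
T0 CAS — after: cnt=9, r=8 — ok
T3 CAS — after: cnt=9, r=8 — retry
T2 CAS — after: cnt=9, r=8 — retry

T3 = (1, 1)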